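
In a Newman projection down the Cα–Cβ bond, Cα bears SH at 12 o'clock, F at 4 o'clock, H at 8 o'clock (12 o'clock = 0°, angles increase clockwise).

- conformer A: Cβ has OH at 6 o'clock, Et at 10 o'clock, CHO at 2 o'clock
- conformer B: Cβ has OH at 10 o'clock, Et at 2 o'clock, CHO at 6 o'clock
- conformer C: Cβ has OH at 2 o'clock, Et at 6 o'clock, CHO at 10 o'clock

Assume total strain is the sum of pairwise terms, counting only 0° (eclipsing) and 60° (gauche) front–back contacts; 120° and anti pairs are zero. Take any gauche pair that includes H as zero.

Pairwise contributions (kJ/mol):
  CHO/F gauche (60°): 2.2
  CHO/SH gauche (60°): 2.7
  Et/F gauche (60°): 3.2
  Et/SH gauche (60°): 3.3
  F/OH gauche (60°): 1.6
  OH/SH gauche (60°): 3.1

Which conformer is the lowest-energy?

A is staggered. SH at 0° is gauche with Et at 300° (3.3); SH at 0° is gauche with CHO at 60° (2.7); F at 120° is gauche with OH at 180° (1.6); F at 120° is gauche with CHO at 60° (2.2). Total 9.8 kJ/mol.
B is staggered. SH at 0° is gauche with OH at 300° (3.1); SH at 0° is gauche with Et at 60° (3.3); F at 120° is gauche with Et at 60° (3.2); F at 120° is gauche with CHO at 180° (2.2). Total 11.8 kJ/mol.
C is staggered. SH at 0° is gauche with OH at 60° (3.1); SH at 0° is gauche with CHO at 300° (2.7); F at 120° is gauche with OH at 60° (1.6); F at 120° is gauche with Et at 180° (3.2). Total 10.6 kJ/mol.
A has the lowest total (9.8 kJ/mol).

A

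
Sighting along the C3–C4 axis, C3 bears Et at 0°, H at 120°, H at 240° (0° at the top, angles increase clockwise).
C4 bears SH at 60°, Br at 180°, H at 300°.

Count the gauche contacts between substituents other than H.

1

Non-H gauche pairs: Et(0°)/SH(60°) — 1 interaction.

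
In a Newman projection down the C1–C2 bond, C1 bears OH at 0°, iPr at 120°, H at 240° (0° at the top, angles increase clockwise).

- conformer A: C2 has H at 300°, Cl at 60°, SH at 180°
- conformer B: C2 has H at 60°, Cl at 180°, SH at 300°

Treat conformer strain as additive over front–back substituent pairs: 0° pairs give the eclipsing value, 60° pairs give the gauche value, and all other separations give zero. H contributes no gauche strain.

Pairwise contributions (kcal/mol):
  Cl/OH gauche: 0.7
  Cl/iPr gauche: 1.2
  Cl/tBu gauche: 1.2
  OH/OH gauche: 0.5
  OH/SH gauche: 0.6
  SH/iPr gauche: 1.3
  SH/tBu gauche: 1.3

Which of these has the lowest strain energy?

B

A (staggered): OH–Cl gauche, iPr–Cl gauche, iPr–SH gauche; 0.7 + 1.2 + 1.3 = 3.2 kcal/mol.
B (staggered): OH–SH gauche, iPr–Cl gauche; 0.6 + 1.2 = 1.8 kcal/mol.
B has the lowest total (1.8 kcal/mol).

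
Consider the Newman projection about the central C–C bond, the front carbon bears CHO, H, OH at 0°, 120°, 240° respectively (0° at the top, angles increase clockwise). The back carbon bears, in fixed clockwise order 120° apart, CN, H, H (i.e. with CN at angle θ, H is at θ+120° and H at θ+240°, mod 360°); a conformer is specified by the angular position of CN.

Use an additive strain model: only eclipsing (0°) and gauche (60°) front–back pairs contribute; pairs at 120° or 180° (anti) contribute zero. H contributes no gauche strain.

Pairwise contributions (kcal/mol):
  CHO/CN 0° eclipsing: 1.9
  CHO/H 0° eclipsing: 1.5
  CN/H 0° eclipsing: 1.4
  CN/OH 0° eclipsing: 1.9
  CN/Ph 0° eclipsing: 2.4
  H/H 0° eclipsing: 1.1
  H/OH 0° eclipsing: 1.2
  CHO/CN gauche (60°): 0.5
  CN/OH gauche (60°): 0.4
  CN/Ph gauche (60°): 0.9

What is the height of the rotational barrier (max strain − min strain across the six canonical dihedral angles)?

4.1 kcal/mol

CN at 0° (eclipsed): CHO(0°)/CN(0°) eclipsed 1.9; H(120°)/H(120°) eclipsed 1.1; OH(240°)/H(240°) eclipsed 1.2 → 4.2 kcal/mol.
CN at 60° (staggered): CHO(0°)/CN(60°) gauche 0.5 → 0.5 kcal/mol.
CN at 120° (eclipsed): CHO(0°)/H(0°) eclipsed 1.5; H(120°)/CN(120°) eclipsed 1.4; OH(240°)/H(240°) eclipsed 1.2 → 4.1 kcal/mol.
CN at 180° (staggered): OH(240°)/CN(180°) gauche 0.4 → 0.4 kcal/mol.
CN at 240° (eclipsed): CHO(0°)/H(0°) eclipsed 1.5; H(120°)/H(120°) eclipsed 1.1; OH(240°)/CN(240°) eclipsed 1.9 → 4.5 kcal/mol.
CN at 300° (staggered): CHO(0°)/CN(300°) gauche 0.5; OH(240°)/CN(300°) gauche 0.4 → 0.9 kcal/mol.
Max at 240° (4.5 kcal/mol), min at 180° (0.4 kcal/mol); barrier = 4.1 kcal/mol.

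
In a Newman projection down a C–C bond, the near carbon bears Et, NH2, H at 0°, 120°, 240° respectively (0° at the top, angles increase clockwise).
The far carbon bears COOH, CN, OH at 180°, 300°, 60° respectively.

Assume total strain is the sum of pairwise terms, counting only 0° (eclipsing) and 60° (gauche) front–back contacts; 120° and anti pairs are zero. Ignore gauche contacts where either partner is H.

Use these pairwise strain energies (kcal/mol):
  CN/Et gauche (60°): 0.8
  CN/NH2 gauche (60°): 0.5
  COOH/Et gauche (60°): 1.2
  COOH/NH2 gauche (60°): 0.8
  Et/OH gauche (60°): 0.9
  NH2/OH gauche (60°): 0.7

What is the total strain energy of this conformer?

3.2 kcal/mol

This conformer is staggered. Et at 0° is gauche with CN at 300° (0.8); Et at 0° is gauche with OH at 60° (0.9); NH2 at 120° is gauche with COOH at 180° (0.8); NH2 at 120° is gauche with OH at 60° (0.7). Total 3.2 kcal/mol.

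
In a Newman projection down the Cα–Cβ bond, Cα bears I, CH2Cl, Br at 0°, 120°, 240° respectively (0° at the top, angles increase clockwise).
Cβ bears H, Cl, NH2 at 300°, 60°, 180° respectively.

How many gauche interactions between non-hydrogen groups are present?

4

Non-H gauche pairs: I(0°)/Cl(60°); CH2Cl(120°)/Cl(60°); CH2Cl(120°)/NH2(180°); Br(240°)/NH2(180°) — 4 interactions.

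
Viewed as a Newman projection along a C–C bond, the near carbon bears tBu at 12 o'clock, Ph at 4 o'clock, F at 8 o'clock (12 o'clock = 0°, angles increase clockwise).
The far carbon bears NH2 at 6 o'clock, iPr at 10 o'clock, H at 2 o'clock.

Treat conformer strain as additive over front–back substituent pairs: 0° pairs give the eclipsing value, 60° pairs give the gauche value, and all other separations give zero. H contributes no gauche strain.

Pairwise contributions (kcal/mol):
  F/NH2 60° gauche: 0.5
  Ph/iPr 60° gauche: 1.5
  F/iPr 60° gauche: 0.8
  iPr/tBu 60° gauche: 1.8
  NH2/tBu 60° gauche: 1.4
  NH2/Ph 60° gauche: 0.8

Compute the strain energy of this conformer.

3.9 kcal/mol

This conformer (staggered): tBu–iPr gauche, Ph–NH2 gauche, F–NH2 gauche, F–iPr gauche; 1.8 + 0.8 + 0.5 + 0.8 = 3.9 kcal/mol.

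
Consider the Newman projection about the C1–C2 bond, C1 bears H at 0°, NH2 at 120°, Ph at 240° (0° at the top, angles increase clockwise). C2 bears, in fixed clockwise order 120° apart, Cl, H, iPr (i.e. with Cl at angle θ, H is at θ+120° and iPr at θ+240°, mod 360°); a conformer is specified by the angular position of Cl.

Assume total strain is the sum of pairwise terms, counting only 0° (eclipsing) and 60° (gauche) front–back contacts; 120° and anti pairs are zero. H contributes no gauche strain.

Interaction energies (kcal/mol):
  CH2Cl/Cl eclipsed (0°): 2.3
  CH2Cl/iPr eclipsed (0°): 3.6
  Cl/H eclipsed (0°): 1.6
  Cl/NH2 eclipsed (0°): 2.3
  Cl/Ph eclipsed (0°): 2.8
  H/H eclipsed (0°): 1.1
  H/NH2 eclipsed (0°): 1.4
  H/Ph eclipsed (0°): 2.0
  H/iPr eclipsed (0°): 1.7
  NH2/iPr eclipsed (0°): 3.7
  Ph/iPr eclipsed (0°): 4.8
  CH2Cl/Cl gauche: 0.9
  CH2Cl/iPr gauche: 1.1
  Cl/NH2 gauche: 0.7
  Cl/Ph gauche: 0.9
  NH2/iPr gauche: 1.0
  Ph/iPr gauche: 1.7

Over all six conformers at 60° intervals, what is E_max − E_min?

5.4 kcal/mol

Cl at 0° (eclipsed): H(0°)/Cl(0°) eclipsed 1.6; NH2(120°)/H(120°) eclipsed 1.4; Ph(240°)/iPr(240°) eclipsed 4.8 → 7.8 kcal/mol.
Cl at 60° (staggered): NH2(120°)/Cl(60°) gauche 0.7; Ph(240°)/iPr(300°) gauche 1.7 → 2.4 kcal/mol.
Cl at 120° (eclipsed): H(0°)/iPr(0°) eclipsed 1.7; NH2(120°)/Cl(120°) eclipsed 2.3; Ph(240°)/H(240°) eclipsed 2.0 → 6.0 kcal/mol.
Cl at 180° (staggered): NH2(120°)/Cl(180°) gauche 0.7; NH2(120°)/iPr(60°) gauche 1.0; Ph(240°)/Cl(180°) gauche 0.9 → 2.6 kcal/mol.
Cl at 240° (eclipsed): H(0°)/H(0°) eclipsed 1.1; NH2(120°)/iPr(120°) eclipsed 3.7; Ph(240°)/Cl(240°) eclipsed 2.8 → 7.6 kcal/mol.
Cl at 300° (staggered): NH2(120°)/iPr(180°) gauche 1.0; Ph(240°)/Cl(300°) gauche 0.9; Ph(240°)/iPr(180°) gauche 1.7 → 3.6 kcal/mol.
Max at 0° (7.8 kcal/mol), min at 60° (2.4 kcal/mol); barrier = 5.4 kcal/mol.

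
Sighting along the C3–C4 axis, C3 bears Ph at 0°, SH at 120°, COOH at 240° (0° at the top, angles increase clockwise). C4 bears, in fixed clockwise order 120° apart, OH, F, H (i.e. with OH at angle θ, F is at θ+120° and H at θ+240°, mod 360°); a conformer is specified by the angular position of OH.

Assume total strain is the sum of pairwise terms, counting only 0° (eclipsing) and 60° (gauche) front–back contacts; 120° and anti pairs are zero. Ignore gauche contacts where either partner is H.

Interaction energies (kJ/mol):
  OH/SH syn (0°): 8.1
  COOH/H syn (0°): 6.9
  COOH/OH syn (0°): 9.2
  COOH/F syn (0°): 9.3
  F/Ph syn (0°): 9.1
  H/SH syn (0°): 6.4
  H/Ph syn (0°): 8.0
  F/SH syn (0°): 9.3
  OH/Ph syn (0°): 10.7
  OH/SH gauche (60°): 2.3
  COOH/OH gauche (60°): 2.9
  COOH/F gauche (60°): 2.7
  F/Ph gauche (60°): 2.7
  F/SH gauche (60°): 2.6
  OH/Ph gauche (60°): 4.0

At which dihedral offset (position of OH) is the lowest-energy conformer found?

OH at 0° (eclipsed): Ph(0°)/OH(0°) eclipsed 10.7; SH(120°)/F(120°) eclipsed 9.3; COOH(240°)/H(240°) eclipsed 6.9 → 26.9 kJ/mol.
OH at 60° (staggered): Ph(0°)/OH(60°) gauche 4.0; SH(120°)/OH(60°) gauche 2.3; SH(120°)/F(180°) gauche 2.6; COOH(240°)/F(180°) gauche 2.7 → 11.6 kJ/mol.
OH at 120° (eclipsed): Ph(0°)/H(0°) eclipsed 8.0; SH(120°)/OH(120°) eclipsed 8.1; COOH(240°)/F(240°) eclipsed 9.3 → 25.4 kJ/mol.
OH at 180° (staggered): Ph(0°)/F(300°) gauche 2.7; SH(120°)/OH(180°) gauche 2.3; COOH(240°)/OH(180°) gauche 2.9; COOH(240°)/F(300°) gauche 2.7 → 10.6 kJ/mol.
OH at 240° (eclipsed): Ph(0°)/F(0°) eclipsed 9.1; SH(120°)/H(120°) eclipsed 6.4; COOH(240°)/OH(240°) eclipsed 9.2 → 24.7 kJ/mol.
OH at 300° (staggered): Ph(0°)/OH(300°) gauche 4.0; Ph(0°)/F(60°) gauche 2.7; SH(120°)/F(60°) gauche 2.6; COOH(240°)/OH(300°) gauche 2.9 → 12.2 kJ/mol.
The minimum (10.6 kJ/mol) occurs with OH at 180°.

180°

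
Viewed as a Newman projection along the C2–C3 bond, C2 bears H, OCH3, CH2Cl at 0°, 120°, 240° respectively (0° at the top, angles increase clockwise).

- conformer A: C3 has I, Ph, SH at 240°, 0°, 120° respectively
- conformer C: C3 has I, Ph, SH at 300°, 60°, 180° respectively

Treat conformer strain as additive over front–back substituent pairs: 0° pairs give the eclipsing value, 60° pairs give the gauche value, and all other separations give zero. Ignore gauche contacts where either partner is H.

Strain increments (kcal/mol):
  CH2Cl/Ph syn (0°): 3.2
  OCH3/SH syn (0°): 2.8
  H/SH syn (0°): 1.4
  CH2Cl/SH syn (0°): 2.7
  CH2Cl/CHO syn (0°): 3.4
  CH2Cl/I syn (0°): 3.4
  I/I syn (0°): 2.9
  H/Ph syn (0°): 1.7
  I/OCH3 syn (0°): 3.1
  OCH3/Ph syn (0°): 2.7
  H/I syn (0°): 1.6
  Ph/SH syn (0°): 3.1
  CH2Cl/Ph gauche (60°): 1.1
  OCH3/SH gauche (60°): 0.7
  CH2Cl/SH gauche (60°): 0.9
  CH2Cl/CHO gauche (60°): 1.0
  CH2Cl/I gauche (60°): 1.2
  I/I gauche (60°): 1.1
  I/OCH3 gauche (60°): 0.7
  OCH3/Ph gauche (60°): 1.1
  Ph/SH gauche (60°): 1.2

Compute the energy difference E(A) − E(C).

A (eclipsed): H–Ph eclipsed, OCH3–SH eclipsed, CH2Cl–I eclipsed; 1.7 + 2.8 + 3.4 = 7.9 kcal/mol.
C (staggered): OCH3–Ph gauche, OCH3–SH gauche, CH2Cl–I gauche, CH2Cl–SH gauche; 1.1 + 0.7 + 1.2 + 0.9 = 3.9 kcal/mol.
E(A) − E(C) = 7.9 − 3.9 = +4.0 kcal/mol.

+4.0 kcal/mol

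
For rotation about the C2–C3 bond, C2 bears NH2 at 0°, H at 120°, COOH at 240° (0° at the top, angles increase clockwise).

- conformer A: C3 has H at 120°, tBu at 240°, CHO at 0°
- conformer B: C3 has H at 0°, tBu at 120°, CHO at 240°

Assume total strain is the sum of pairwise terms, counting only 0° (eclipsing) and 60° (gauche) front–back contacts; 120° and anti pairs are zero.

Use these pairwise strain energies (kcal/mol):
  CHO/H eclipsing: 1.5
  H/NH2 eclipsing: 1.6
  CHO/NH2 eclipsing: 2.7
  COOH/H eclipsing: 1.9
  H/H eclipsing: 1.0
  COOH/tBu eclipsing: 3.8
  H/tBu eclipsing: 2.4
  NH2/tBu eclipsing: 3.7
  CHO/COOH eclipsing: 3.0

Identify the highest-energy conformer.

A (eclipsed): NH2–CHO eclipsed, H–H eclipsed, COOH–tBu eclipsed; 2.7 + 1.0 + 3.8 = 7.5 kcal/mol.
B (eclipsed): NH2–H eclipsed, H–tBu eclipsed, COOH–CHO eclipsed; 1.6 + 2.4 + 3.0 = 7.0 kcal/mol.
A has the highest total (7.5 kcal/mol).

A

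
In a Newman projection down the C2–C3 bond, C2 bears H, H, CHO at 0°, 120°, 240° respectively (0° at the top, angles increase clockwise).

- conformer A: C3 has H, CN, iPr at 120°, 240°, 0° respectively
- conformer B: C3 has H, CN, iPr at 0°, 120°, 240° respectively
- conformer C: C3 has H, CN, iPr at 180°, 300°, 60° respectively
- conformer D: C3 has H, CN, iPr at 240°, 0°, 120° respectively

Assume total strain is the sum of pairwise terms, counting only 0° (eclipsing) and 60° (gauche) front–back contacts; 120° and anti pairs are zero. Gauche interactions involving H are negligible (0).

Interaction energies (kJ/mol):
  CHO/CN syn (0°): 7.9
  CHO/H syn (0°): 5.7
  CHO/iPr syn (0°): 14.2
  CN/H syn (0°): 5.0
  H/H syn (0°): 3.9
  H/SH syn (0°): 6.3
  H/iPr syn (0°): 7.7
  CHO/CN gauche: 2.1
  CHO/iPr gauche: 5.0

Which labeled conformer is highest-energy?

B

A (eclipsed): H–iPr eclipsed, H–H eclipsed, CHO–CN eclipsed; 7.7 + 3.9 + 7.9 = 19.5 kJ/mol.
B (eclipsed): H–H eclipsed, H–CN eclipsed, CHO–iPr eclipsed; 3.9 + 5.0 + 14.2 = 23.1 kJ/mol.
C (staggered): CHO–CN gauche; 2.1 = 2.1 kJ/mol.
D (eclipsed): H–CN eclipsed, H–iPr eclipsed, CHO–H eclipsed; 5.0 + 7.7 + 5.7 = 18.4 kJ/mol.
B has the highest total (23.1 kJ/mol).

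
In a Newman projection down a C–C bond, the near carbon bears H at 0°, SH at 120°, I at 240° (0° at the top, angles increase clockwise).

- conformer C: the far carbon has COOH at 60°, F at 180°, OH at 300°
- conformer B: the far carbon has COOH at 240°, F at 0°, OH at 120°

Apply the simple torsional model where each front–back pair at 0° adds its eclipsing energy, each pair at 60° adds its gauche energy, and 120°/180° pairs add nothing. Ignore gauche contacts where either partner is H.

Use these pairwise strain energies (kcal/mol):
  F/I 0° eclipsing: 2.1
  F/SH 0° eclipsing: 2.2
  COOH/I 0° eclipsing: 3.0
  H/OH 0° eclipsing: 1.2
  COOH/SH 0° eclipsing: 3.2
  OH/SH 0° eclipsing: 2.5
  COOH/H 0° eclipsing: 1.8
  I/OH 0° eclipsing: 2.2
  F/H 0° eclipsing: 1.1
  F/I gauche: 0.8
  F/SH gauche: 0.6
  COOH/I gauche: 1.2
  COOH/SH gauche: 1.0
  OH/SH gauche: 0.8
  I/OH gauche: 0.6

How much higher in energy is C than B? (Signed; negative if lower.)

C (staggered): SH–COOH gauche, SH–F gauche, I–F gauche, I–OH gauche; 1.0 + 0.6 + 0.8 + 0.6 = 3.0 kcal/mol.
B (eclipsed): H–F eclipsed, SH–OH eclipsed, I–COOH eclipsed; 1.1 + 2.5 + 3.0 = 6.6 kcal/mol.
E(C) − E(B) = 3.0 − 6.6 = -3.6 kcal/mol.

-3.6 kcal/mol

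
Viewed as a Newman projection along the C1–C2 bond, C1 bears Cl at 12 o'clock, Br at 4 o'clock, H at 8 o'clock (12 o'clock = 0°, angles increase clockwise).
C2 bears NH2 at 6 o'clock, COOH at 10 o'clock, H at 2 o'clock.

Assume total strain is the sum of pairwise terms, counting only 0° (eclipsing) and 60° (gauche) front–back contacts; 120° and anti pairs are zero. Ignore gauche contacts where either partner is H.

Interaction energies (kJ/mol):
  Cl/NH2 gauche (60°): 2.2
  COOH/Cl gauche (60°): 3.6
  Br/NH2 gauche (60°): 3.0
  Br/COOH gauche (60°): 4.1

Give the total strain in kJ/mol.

This conformer is staggered. Cl at 0° is gauche with COOH at 300° (3.6); Br at 120° is gauche with NH2 at 180° (3.0). Total 6.6 kJ/mol.

6.6 kJ/mol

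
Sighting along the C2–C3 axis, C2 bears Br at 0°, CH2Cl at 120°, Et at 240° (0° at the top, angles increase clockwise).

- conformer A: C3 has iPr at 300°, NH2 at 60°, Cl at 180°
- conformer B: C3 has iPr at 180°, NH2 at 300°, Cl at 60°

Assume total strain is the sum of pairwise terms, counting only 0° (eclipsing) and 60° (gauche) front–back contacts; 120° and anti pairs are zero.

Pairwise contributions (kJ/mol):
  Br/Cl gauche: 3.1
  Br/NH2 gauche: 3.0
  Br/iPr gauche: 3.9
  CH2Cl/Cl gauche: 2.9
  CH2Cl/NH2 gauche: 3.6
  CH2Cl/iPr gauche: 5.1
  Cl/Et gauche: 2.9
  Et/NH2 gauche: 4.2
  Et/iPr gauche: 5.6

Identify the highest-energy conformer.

B

A (staggered): Br(0°)/iPr(300°) gauche 3.9; Br(0°)/NH2(60°) gauche 3.0; CH2Cl(120°)/NH2(60°) gauche 3.6; CH2Cl(120°)/Cl(180°) gauche 2.9; Et(240°)/iPr(300°) gauche 5.6; Et(240°)/Cl(180°) gauche 2.9 → 21.9 kJ/mol.
B (staggered): Br(0°)/NH2(300°) gauche 3.0; Br(0°)/Cl(60°) gauche 3.1; CH2Cl(120°)/iPr(180°) gauche 5.1; CH2Cl(120°)/Cl(60°) gauche 2.9; Et(240°)/iPr(180°) gauche 5.6; Et(240°)/NH2(300°) gauche 4.2 → 23.9 kJ/mol.
B has the highest total (23.9 kJ/mol).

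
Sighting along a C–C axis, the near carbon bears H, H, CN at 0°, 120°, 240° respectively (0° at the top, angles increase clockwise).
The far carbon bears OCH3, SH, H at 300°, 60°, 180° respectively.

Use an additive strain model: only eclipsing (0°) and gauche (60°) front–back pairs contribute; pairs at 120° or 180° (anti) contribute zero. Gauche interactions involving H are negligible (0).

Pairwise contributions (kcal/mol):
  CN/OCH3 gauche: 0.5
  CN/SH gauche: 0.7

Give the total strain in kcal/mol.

This conformer (staggered): CN–OCH3 gauche; 0.5 = 0.5 kcal/mol.

0.5 kcal/mol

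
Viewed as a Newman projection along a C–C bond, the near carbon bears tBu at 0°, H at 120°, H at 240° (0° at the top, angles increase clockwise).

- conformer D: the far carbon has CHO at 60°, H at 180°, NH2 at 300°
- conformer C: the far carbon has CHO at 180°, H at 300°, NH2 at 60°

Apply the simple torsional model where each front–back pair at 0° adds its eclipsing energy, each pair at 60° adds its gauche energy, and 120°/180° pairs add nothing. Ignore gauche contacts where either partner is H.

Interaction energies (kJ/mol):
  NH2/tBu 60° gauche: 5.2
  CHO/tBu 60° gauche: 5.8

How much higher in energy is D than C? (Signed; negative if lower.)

D (staggered): tBu(0°)/CHO(60°) gauche 5.8; tBu(0°)/NH2(300°) gauche 5.2 → 11.0 kJ/mol.
C (staggered): tBu(0°)/NH2(60°) gauche 5.2 → 5.2 kJ/mol.
E(D) − E(C) = 11.0 − 5.2 = +5.8 kJ/mol.

+5.8 kJ/mol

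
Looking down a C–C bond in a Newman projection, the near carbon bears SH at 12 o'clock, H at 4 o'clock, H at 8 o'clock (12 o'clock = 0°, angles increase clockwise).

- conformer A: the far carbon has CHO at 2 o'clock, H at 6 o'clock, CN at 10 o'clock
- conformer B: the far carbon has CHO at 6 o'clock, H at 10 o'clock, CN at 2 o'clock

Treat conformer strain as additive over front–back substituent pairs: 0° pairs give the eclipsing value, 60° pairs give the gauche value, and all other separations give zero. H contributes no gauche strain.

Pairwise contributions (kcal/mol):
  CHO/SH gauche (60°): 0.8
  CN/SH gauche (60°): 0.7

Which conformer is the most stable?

A is staggered. SH at 0° is gauche with CHO at 60° (0.8); SH at 0° is gauche with CN at 300° (0.7). Total 1.5 kcal/mol.
B is staggered. SH at 0° is gauche with CN at 60° (0.7). Total 0.7 kcal/mol.
B has the lowest total (0.7 kcal/mol).

B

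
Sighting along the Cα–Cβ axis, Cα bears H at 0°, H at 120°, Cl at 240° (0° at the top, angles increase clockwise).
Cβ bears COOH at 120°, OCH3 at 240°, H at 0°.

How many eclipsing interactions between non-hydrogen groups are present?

Non-H eclipsing pairs: Cl(240°)/OCH3(240°) — 1 interaction.

1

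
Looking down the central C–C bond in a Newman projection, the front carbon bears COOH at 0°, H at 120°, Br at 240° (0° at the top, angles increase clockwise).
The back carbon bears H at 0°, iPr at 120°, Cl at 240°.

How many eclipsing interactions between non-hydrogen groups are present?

1

Non-H eclipsing pairs: Br(240°)/Cl(240°) — 1 interaction.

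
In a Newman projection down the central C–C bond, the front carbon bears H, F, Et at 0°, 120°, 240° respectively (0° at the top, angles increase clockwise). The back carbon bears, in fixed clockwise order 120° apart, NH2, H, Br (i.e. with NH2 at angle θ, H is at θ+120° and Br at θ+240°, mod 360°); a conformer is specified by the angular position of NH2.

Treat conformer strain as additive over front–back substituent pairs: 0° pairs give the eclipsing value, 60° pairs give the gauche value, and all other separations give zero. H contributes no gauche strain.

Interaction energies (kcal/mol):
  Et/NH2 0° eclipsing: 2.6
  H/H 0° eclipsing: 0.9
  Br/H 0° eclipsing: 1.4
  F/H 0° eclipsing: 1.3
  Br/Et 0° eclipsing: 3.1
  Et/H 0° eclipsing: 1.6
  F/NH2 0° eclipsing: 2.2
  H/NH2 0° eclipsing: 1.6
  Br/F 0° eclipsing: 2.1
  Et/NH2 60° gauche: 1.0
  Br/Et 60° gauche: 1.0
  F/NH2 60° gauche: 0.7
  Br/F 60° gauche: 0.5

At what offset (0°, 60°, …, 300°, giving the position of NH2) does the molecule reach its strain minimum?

60°

NH2 at 0° (eclipsed): H(0°)/NH2(0°) eclipsed 1.6; F(120°)/H(120°) eclipsed 1.3; Et(240°)/Br(240°) eclipsed 3.1 → 6.0 kcal/mol.
NH2 at 60° (staggered): F(120°)/NH2(60°) gauche 0.7; Et(240°)/Br(300°) gauche 1.0 → 1.7 kcal/mol.
NH2 at 120° (eclipsed): H(0°)/Br(0°) eclipsed 1.4; F(120°)/NH2(120°) eclipsed 2.2; Et(240°)/H(240°) eclipsed 1.6 → 5.2 kcal/mol.
NH2 at 180° (staggered): F(120°)/NH2(180°) gauche 0.7; F(120°)/Br(60°) gauche 0.5; Et(240°)/NH2(180°) gauche 1.0 → 2.2 kcal/mol.
NH2 at 240° (eclipsed): H(0°)/H(0°) eclipsed 0.9; F(120°)/Br(120°) eclipsed 2.1; Et(240°)/NH2(240°) eclipsed 2.6 → 5.6 kcal/mol.
NH2 at 300° (staggered): F(120°)/Br(180°) gauche 0.5; Et(240°)/NH2(300°) gauche 1.0; Et(240°)/Br(180°) gauche 1.0 → 2.5 kcal/mol.
The minimum (1.7 kcal/mol) occurs with NH2 at 60°.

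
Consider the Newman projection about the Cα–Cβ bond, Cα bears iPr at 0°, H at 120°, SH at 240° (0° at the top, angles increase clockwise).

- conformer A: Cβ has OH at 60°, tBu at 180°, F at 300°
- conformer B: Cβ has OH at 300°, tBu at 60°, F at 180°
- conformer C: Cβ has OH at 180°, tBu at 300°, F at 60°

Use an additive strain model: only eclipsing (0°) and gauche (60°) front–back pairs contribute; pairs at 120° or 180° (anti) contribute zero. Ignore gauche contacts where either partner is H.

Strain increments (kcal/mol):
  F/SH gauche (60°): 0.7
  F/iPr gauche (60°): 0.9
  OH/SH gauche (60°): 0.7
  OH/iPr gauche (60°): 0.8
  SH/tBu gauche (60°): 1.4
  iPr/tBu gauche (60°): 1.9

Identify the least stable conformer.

C

A (staggered): iPr–OH gauche, iPr–F gauche, SH–tBu gauche, SH–F gauche; 0.8 + 0.9 + 1.4 + 0.7 = 3.8 kcal/mol.
B (staggered): iPr–OH gauche, iPr–tBu gauche, SH–OH gauche, SH–F gauche; 0.8 + 1.9 + 0.7 + 0.7 = 4.1 kcal/mol.
C (staggered): iPr–tBu gauche, iPr–F gauche, SH–OH gauche, SH–tBu gauche; 1.9 + 0.9 + 0.7 + 1.4 = 4.9 kcal/mol.
C has the highest total (4.9 kcal/mol).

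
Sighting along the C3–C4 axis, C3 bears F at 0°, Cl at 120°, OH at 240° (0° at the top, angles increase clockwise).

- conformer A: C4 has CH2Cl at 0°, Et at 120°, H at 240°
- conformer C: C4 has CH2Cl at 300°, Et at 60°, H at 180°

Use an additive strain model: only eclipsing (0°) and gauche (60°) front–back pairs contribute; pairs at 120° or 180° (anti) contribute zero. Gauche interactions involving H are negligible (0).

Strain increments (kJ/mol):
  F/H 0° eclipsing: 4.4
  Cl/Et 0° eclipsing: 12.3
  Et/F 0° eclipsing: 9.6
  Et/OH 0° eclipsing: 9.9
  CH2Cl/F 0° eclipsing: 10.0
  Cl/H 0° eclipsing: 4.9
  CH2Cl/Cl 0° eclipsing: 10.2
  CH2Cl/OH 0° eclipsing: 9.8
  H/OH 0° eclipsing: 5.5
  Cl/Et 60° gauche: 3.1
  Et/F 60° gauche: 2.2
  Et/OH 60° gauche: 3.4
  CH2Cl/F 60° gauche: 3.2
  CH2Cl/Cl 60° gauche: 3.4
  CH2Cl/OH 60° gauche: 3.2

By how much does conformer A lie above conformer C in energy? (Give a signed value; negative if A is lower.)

A is eclipsed. F at 0° is eclipsed with CH2Cl at 0° (10.0); Cl at 120° is eclipsed with Et at 120° (12.3); OH at 240° is eclipsed with H at 240° (5.5). Total 27.8 kJ/mol.
C is staggered. F at 0° is gauche with CH2Cl at 300° (3.2); F at 0° is gauche with Et at 60° (2.2); Cl at 120° is gauche with Et at 60° (3.1); OH at 240° is gauche with CH2Cl at 300° (3.2). Total 11.7 kJ/mol.
E(A) − E(C) = 27.8 − 11.7 = +16.1 kJ/mol.

+16.1 kJ/mol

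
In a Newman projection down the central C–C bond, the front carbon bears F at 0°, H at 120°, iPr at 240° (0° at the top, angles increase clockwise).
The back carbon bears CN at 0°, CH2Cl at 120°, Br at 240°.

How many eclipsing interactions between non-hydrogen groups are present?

Non-H eclipsing pairs: F(0°)/CN(0°); iPr(240°)/Br(240°) — 2 interactions.

2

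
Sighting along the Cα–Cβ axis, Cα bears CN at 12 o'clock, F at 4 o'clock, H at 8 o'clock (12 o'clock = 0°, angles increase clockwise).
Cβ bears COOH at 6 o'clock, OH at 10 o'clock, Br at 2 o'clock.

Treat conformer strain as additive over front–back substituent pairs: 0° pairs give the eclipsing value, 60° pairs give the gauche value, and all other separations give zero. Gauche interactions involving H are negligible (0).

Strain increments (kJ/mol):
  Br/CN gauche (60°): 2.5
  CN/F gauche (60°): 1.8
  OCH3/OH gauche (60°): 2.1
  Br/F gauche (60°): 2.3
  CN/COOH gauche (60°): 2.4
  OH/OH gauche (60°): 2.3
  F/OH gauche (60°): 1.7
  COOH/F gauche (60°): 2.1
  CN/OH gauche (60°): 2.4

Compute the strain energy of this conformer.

9.3 kJ/mol

This conformer (staggered): CN(0°)/OH(300°) gauche 2.4; CN(0°)/Br(60°) gauche 2.5; F(120°)/COOH(180°) gauche 2.1; F(120°)/Br(60°) gauche 2.3 → 9.3 kJ/mol.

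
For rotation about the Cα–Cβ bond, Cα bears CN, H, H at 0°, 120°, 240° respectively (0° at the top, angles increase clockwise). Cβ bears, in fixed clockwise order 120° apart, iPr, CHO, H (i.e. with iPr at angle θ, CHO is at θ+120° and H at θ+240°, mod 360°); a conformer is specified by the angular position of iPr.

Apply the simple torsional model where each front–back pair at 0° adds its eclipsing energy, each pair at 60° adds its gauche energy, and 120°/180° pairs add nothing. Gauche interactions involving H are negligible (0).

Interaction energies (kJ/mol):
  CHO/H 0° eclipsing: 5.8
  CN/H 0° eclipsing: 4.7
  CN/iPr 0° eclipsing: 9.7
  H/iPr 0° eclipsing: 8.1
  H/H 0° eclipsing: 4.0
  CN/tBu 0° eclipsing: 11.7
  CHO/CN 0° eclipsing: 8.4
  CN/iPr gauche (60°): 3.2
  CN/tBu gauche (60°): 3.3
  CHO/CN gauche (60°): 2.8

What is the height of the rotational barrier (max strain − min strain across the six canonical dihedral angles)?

iPr at 0° (eclipsed): CN–iPr eclipsed, H–CHO eclipsed, H–H eclipsed; 9.7 + 5.8 + 4.0 = 19.5 kJ/mol.
iPr at 60° (staggered): CN–iPr gauche; 3.2 = 3.2 kJ/mol.
iPr at 120° (eclipsed): CN–H eclipsed, H–iPr eclipsed, H–CHO eclipsed; 4.7 + 8.1 + 5.8 = 18.6 kJ/mol.
iPr at 180° (staggered): CN–CHO gauche; 2.8 = 2.8 kJ/mol.
iPr at 240° (eclipsed): CN–CHO eclipsed, H–H eclipsed, H–iPr eclipsed; 8.4 + 4.0 + 8.1 = 20.5 kJ/mol.
iPr at 300° (staggered): CN–iPr gauche, CN–CHO gauche; 3.2 + 2.8 = 6.0 kJ/mol.
Max at 240° (20.5 kJ/mol), min at 180° (2.8 kJ/mol); barrier = 17.7 kJ/mol.

17.7 kJ/mol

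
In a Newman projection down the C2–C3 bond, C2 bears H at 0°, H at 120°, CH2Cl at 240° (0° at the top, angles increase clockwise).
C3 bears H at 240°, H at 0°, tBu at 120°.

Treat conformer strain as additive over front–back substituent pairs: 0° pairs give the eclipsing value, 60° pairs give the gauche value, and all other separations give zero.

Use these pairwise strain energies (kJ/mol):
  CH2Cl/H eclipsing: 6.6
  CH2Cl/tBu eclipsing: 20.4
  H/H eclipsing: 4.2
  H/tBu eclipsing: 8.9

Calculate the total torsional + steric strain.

19.7 kJ/mol

This conformer (eclipsed): H(0°)/H(0°) eclipsed 4.2; H(120°)/tBu(120°) eclipsed 8.9; CH2Cl(240°)/H(240°) eclipsed 6.6 → 19.7 kJ/mol.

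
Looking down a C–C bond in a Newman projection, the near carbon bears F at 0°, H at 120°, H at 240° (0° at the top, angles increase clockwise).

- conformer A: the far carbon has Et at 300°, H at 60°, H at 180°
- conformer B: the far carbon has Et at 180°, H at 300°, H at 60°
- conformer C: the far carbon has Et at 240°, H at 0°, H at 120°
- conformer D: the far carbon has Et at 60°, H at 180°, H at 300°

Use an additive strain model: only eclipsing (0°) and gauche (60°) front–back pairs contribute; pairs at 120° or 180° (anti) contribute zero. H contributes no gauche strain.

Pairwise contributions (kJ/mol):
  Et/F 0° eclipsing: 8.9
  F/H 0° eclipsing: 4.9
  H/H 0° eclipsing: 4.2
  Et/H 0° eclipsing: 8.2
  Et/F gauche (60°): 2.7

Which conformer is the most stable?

A is staggered. F at 0° is gauche with Et at 300° (2.7). Total 2.7 kJ/mol.
B (staggered): no non-H gauche contacts → 0.0 kJ/mol.
C is eclipsed. F at 0° is eclipsed with H at 0° (4.9); H at 120° is eclipsed with H at 120° (4.2); H at 240° is eclipsed with Et at 240° (8.2). Total 17.3 kJ/mol.
D is staggered. F at 0° is gauche with Et at 60° (2.7). Total 2.7 kJ/mol.
B has the lowest total (0.0 kJ/mol).

B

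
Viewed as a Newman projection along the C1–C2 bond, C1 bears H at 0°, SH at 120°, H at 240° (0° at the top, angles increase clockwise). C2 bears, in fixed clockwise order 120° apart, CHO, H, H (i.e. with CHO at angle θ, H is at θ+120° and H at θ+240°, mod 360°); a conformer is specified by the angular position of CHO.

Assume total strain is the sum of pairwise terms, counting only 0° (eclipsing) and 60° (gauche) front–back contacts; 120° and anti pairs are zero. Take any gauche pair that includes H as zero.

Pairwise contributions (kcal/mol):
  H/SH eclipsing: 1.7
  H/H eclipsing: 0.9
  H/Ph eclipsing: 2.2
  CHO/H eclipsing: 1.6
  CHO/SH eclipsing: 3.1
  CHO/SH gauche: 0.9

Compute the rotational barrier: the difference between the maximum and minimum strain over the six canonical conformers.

4.9 kcal/mol

CHO at 0° is eclipsed. H at 0° is eclipsed with CHO at 0° (1.6); SH at 120° is eclipsed with H at 120° (1.7); H at 240° is eclipsed with H at 240° (0.9). Total 4.2 kcal/mol.
CHO at 60° is staggered. SH at 120° is gauche with CHO at 60° (0.9). Total 0.9 kcal/mol.
CHO at 120° is eclipsed. H at 0° is eclipsed with H at 0° (0.9); SH at 120° is eclipsed with CHO at 120° (3.1); H at 240° is eclipsed with H at 240° (0.9). Total 4.9 kcal/mol.
CHO at 180° is staggered. SH at 120° is gauche with CHO at 180° (0.9). Total 0.9 kcal/mol.
CHO at 240° is eclipsed. H at 0° is eclipsed with H at 0° (0.9); SH at 120° is eclipsed with H at 120° (1.7); H at 240° is eclipsed with CHO at 240° (1.6). Total 4.2 kcal/mol.
CHO at 300° (staggered): no non-H gauche contacts → 0.0 kcal/mol.
Max at 120° (4.9 kcal/mol), min at 300° (0.0 kcal/mol); barrier = 4.9 kcal/mol.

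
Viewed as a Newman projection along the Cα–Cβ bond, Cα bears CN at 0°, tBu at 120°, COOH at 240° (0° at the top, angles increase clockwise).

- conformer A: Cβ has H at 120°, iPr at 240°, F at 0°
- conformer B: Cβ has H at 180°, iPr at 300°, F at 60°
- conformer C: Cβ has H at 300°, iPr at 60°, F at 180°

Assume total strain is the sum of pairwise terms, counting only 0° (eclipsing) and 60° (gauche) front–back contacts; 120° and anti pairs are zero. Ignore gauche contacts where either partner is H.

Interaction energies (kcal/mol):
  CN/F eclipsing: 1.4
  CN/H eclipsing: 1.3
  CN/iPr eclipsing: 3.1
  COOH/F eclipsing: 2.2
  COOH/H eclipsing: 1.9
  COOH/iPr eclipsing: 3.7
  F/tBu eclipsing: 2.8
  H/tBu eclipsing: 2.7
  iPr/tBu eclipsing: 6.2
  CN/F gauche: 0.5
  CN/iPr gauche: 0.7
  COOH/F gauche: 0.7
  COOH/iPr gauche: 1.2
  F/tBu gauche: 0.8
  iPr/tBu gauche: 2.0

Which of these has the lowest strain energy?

B

A (eclipsed): CN(0°)/F(0°) eclipsed 1.4; tBu(120°)/H(120°) eclipsed 2.7; COOH(240°)/iPr(240°) eclipsed 3.7 → 7.8 kcal/mol.
B (staggered): CN(0°)/iPr(300°) gauche 0.7; CN(0°)/F(60°) gauche 0.5; tBu(120°)/F(60°) gauche 0.8; COOH(240°)/iPr(300°) gauche 1.2 → 3.2 kcal/mol.
C (staggered): CN(0°)/iPr(60°) gauche 0.7; tBu(120°)/iPr(60°) gauche 2.0; tBu(120°)/F(180°) gauche 0.8; COOH(240°)/F(180°) gauche 0.7 → 4.2 kcal/mol.
B has the lowest total (3.2 kcal/mol).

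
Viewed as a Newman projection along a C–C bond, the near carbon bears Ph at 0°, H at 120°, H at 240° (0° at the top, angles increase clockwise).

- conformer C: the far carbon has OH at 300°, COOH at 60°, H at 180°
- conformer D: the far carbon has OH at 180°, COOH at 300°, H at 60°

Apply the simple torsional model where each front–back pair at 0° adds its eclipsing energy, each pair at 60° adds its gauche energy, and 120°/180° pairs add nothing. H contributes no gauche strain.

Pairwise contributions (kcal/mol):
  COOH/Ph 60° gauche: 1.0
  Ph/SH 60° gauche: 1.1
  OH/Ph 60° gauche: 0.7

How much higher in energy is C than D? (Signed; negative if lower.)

C (staggered): Ph(0°)/OH(300°) gauche 0.7; Ph(0°)/COOH(60°) gauche 1.0 → 1.7 kcal/mol.
D (staggered): Ph(0°)/COOH(300°) gauche 1.0 → 1.0 kcal/mol.
E(C) − E(D) = 1.7 − 1.0 = +0.7 kcal/mol.

+0.7 kcal/mol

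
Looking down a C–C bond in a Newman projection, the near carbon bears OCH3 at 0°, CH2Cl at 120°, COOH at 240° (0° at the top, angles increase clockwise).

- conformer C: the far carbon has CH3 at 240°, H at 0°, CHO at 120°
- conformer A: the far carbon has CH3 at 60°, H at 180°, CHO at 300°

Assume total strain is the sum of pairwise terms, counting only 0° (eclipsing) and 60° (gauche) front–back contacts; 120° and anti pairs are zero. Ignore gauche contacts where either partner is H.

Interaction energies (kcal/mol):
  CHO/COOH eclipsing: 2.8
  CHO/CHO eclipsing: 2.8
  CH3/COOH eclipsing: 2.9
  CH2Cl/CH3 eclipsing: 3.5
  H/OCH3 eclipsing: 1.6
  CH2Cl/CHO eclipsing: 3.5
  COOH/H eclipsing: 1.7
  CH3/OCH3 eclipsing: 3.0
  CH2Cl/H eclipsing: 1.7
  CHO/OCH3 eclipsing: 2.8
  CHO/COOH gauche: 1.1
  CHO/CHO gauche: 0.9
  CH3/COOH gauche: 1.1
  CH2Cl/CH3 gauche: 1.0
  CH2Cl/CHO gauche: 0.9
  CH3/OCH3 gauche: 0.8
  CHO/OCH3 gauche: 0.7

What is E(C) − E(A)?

+4.4 kcal/mol

C (eclipsed): OCH3–H eclipsed, CH2Cl–CHO eclipsed, COOH–CH3 eclipsed; 1.6 + 3.5 + 2.9 = 8.0 kcal/mol.
A (staggered): OCH3–CH3 gauche, OCH3–CHO gauche, CH2Cl–CH3 gauche, COOH–CHO gauche; 0.8 + 0.7 + 1.0 + 1.1 = 3.6 kcal/mol.
E(C) − E(A) = 8.0 − 3.6 = +4.4 kcal/mol.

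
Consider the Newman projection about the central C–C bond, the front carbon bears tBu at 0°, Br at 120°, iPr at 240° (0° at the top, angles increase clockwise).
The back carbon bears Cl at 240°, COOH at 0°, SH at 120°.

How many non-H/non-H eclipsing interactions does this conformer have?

3

Non-H eclipsing pairs: tBu(0°)/COOH(0°); Br(120°)/SH(120°); iPr(240°)/Cl(240°) — 3 interactions.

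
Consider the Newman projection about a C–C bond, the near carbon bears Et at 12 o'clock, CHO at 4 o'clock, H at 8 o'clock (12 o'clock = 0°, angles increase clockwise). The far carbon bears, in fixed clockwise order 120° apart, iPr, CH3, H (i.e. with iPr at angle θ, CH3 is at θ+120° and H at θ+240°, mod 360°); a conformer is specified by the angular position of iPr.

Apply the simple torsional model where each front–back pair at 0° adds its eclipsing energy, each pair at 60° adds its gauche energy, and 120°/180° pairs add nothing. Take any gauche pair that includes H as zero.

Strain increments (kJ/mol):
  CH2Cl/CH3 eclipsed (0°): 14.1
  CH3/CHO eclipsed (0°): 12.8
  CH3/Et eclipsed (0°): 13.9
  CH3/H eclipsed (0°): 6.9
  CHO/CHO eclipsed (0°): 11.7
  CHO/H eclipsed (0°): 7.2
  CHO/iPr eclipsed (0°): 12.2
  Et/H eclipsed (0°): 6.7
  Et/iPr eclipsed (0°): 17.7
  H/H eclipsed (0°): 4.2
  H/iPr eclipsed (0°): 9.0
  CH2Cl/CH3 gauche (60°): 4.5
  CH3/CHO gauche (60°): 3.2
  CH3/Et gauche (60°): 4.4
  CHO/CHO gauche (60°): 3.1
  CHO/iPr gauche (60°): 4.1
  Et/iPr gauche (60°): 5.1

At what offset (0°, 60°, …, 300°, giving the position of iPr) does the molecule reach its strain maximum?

iPr at 0° (eclipsed): Et(0°)/iPr(0°) eclipsed 17.7; CHO(120°)/CH3(120°) eclipsed 12.8; H(240°)/H(240°) eclipsed 4.2 → 34.7 kJ/mol.
iPr at 60° (staggered): Et(0°)/iPr(60°) gauche 5.1; CHO(120°)/iPr(60°) gauche 4.1; CHO(120°)/CH3(180°) gauche 3.2 → 12.4 kJ/mol.
iPr at 120° (eclipsed): Et(0°)/H(0°) eclipsed 6.7; CHO(120°)/iPr(120°) eclipsed 12.2; H(240°)/CH3(240°) eclipsed 6.9 → 25.8 kJ/mol.
iPr at 180° (staggered): Et(0°)/CH3(300°) gauche 4.4; CHO(120°)/iPr(180°) gauche 4.1 → 8.5 kJ/mol.
iPr at 240° (eclipsed): Et(0°)/CH3(0°) eclipsed 13.9; CHO(120°)/H(120°) eclipsed 7.2; H(240°)/iPr(240°) eclipsed 9.0 → 30.1 kJ/mol.
iPr at 300° (staggered): Et(0°)/iPr(300°) gauche 5.1; Et(0°)/CH3(60°) gauche 4.4; CHO(120°)/CH3(60°) gauche 3.2 → 12.7 kJ/mol.
The maximum (34.7 kJ/mol) occurs with iPr at 0°.

0°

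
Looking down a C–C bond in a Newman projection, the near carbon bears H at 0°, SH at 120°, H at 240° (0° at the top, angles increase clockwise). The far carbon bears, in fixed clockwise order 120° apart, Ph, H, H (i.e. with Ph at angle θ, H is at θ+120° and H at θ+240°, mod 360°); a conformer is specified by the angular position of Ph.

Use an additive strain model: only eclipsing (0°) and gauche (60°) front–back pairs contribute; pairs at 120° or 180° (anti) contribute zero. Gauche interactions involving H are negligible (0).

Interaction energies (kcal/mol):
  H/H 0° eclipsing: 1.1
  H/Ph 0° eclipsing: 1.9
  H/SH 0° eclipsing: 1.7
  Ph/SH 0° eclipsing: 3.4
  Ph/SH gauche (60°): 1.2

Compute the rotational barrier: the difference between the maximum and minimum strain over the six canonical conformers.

5.6 kcal/mol

Ph at 0° (eclipsed): H(0°)/Ph(0°) eclipsed 1.9; SH(120°)/H(120°) eclipsed 1.7; H(240°)/H(240°) eclipsed 1.1 → 4.7 kcal/mol.
Ph at 60° (staggered): SH(120°)/Ph(60°) gauche 1.2 → 1.2 kcal/mol.
Ph at 120° (eclipsed): H(0°)/H(0°) eclipsed 1.1; SH(120°)/Ph(120°) eclipsed 3.4; H(240°)/H(240°) eclipsed 1.1 → 5.6 kcal/mol.
Ph at 180° (staggered): SH(120°)/Ph(180°) gauche 1.2 → 1.2 kcal/mol.
Ph at 240° (eclipsed): H(0°)/H(0°) eclipsed 1.1; SH(120°)/H(120°) eclipsed 1.7; H(240°)/Ph(240°) eclipsed 1.9 → 4.7 kcal/mol.
Ph at 300° (staggered): no non-H gauche contacts → 0.0 kcal/mol.
Max at 120° (5.6 kcal/mol), min at 300° (0.0 kcal/mol); barrier = 5.6 kcal/mol.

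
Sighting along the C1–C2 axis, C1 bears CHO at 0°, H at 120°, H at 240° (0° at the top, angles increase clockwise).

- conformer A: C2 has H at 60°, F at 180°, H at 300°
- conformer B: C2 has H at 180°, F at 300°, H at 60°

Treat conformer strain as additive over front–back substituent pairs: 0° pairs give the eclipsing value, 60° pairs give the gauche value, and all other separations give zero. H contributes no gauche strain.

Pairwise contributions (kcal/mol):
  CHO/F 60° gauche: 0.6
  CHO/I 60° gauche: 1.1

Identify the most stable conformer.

A

A (staggered): no non-H gauche contacts → 0.0 kcal/mol.
B is staggered. CHO at 0° is gauche with F at 300° (0.6). Total 0.6 kcal/mol.
A has the lowest total (0.0 kcal/mol).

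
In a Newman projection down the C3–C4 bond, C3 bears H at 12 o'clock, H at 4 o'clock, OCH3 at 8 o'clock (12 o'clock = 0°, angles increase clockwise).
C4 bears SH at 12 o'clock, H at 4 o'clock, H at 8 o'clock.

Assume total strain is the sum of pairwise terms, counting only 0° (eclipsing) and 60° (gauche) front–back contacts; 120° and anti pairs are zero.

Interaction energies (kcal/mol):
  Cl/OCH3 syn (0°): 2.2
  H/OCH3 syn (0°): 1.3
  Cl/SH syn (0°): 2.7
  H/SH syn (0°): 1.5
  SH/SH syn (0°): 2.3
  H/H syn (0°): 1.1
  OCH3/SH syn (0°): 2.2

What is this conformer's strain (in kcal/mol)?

3.9 kcal/mol

This conformer is eclipsed. H at 0° is eclipsed with SH at 0° (1.5); H at 120° is eclipsed with H at 120° (1.1); OCH3 at 240° is eclipsed with H at 240° (1.3). Total 3.9 kcal/mol.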